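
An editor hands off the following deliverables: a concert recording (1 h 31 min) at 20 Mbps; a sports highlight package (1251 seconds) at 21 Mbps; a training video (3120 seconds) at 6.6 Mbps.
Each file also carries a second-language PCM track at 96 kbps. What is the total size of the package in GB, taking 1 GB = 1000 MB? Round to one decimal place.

19.6 GB

Audio: 96 kbps = 0.096 Mbps.
concert recording: 20.096 Mbps × 5460 s = 109724.2 Mb
sports highlight package: 21.096 Mbps × 1251 s = 26391.1 Mb
training video: 6.696 Mbps × 3120 s = 20891.5 Mb
Total: 157006.8 Mb = 19625.8 MB.
= 19.63 GB.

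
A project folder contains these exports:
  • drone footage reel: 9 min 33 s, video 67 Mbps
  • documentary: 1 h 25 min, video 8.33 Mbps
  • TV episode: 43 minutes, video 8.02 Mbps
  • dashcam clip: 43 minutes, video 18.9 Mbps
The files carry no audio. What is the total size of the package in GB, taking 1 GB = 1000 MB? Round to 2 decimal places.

18.79 GB

drone footage reel: 67.000 Mbps × 573 s = 38391.0 Mb
documentary: 8.330 Mbps × 5100 s = 42483.0 Mb
TV episode: 8.020 Mbps × 2580 s = 20691.6 Mb
dashcam clip: 18.900 Mbps × 2580 s = 48762.0 Mb
Total: 150327.6 Mb = 18791.0 MB.
= 18.79 GB.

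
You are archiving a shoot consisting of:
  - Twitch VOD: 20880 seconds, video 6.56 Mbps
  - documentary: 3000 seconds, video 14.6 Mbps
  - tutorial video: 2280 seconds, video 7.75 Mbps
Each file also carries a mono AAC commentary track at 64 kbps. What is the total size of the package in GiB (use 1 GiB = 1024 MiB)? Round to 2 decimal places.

Audio: 64 kbps = 0.064 Mbps.
Twitch VOD: 6.624 Mbps × 20880 s = 138309.1 Mb
documentary: 14.664 Mbps × 3000 s = 43992.0 Mb
tutorial video: 7.814 Mbps × 2280 s = 17815.9 Mb
Total: 200117.0 Mb = 25014.6 MB.
= 23.30 GiB.

23.30 GiB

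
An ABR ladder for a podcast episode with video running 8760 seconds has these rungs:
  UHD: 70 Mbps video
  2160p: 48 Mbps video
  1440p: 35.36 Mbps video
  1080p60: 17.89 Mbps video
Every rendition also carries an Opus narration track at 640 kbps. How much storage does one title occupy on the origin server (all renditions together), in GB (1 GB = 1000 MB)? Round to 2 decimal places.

Audio: 640 kbps = 0.640 Mbps.
Sum of rendition bitrates: (70+0.640) + (48+0.640) + (35.36+0.640) + (17.89+0.640) = 173.810 Mbps.
× 8760 s = 1,522,576 Mb = 190,322 MB = 190.3 GB.

190.32 GB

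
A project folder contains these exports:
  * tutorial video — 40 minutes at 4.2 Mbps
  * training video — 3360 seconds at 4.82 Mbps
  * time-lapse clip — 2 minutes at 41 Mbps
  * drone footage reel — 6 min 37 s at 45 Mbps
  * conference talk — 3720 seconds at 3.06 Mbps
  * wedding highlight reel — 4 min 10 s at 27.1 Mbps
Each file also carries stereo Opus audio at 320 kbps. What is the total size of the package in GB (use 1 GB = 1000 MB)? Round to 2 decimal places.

8.81 GB

Audio: 320 kbps = 0.320 Mbps.
tutorial video: 4.520 Mbps × 2400 s = 10848.0 Mb
training video: 5.140 Mbps × 3360 s = 17270.4 Mb
time-lapse clip: 41.320 Mbps × 120 s = 4958.4 Mb
drone footage reel: 45.320 Mbps × 397 s = 17992.0 Mb
conference talk: 3.380 Mbps × 3720 s = 12573.6 Mb
wedding highlight reel: 27.420 Mbps × 250 s = 6855.0 Mb
Total: 70497.4 Mb = 8812.2 MB.
= 8.812 GB.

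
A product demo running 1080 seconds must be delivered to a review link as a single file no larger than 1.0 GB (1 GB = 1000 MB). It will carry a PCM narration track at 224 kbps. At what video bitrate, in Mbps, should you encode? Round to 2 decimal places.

7.18 Mbps

Budget: 1.0 GB = 8000.0 Mb.
Total bitrate budget: 8000.0 Mb / 1080 s = 7.407 Mbps.
Audio: 224 kbps = 0.224 Mbps.
Video: 7.407 − 0.224 = 7.183 Mbps.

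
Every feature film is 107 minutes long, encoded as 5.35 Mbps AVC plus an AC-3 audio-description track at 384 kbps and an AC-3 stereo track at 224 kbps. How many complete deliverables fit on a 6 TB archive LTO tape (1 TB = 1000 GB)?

1254

107 min = 6420 s
Audio total: 384 + 224 = 608 kbps = 0.608 Mbps.
Total bitrate: 5.958 Mbps.
Per item: 5.958 Mbps × 6420 s = 38,250 Mb = 4,781 MB.
Capacity: 6 TB = 48,000,000 Mb; 1254.89 items → 1254 complete.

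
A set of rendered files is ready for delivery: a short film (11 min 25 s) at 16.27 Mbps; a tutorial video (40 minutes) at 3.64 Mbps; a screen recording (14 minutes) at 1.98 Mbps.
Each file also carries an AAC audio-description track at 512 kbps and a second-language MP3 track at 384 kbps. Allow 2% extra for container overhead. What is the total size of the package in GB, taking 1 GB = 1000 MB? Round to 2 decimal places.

Audio total: 512 + 384 = 896 kbps = 0.896 Mbps.
short film: 17.166 Mbps × 685 s × 1.02 = 11993.9 Mb
tutorial video: 4.536 Mbps × 2400 s × 1.02 = 11104.1 Mb
screen recording: 2.876 Mbps × 840 s × 1.02 = 2464.2 Mb
Total: 25562.2 Mb = 3195.3 MB.
= 3.195 GB.

3.20 GB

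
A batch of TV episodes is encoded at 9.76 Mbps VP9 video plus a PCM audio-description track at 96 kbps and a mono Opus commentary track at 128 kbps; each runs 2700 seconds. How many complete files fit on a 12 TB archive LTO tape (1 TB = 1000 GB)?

3561

Audio total: 96 + 128 = 224 kbps = 0.224 Mbps.
Total bitrate: 9.984 Mbps.
Per item: 9.984 Mbps × 2700 s = 26,957 Mb = 3,370 MB.
Capacity: 12 TB = 96,000,000 Mb; 3561.25 items → 3561 complete.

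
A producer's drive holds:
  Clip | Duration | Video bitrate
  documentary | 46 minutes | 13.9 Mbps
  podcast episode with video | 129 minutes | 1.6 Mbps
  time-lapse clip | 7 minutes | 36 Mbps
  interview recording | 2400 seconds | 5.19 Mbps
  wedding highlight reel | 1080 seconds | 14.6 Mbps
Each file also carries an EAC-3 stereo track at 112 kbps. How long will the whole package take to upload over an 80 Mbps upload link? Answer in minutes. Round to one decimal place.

19.9 minutes

Audio: 112 kbps = 0.112 Mbps.
documentary: 14.012 Mbps × 2760 s = 38673.1 Mb
podcast episode with video: 1.712 Mbps × 7740 s = 13250.9 Mb
time-lapse clip: 36.112 Mbps × 420 s = 15167.0 Mb
interview recording: 5.302 Mbps × 2400 s = 12724.8 Mb
wedding highlight reel: 14.712 Mbps × 1080 s = 15889.0 Mb
Total: 95704.8 Mb = 11963.1 MB.
At 80 Mbps: 95704.8 / 80 = 1196 s ≈ 19.9 minutes.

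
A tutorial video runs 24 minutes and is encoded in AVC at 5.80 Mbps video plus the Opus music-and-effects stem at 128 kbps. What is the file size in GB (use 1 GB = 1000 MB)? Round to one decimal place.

1.1 GB

24 min = 1440 s
Audio: 128 kbps = 0.128 Mbps.
Total bitrate: 5.80 + 0.128 = 5.928 Mbps.
Stream data: 5.928 Mbps × 1440 s = 8536.3 Mb.
8,536 Mb ÷ 8 = 1,067 MB → 1.067 GB.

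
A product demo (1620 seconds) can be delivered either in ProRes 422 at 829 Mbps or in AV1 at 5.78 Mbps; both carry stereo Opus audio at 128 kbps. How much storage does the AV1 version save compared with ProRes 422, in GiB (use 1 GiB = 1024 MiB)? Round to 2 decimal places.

155.25 GiB

Audio: 128 kbps = 0.128 Mbps.
ProRes 422: 829.128 Mbps × 1620 s = 1343187.4 Mb = 156.368 GiB.
AV1: 5.908 Mbps × 1620 s = 9571.0 Mb = 1.114 GiB.
Saving: 156.368 − 1.114 = 155.253 GiB.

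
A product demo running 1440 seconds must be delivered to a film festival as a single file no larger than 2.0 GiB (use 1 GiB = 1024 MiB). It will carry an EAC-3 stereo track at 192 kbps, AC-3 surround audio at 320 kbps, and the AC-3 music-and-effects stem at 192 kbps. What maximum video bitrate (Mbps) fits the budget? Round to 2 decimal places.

Budget: 2.0 GiB = 17179.9 Mb.
Total bitrate budget: 17179.9 Mb / 1440 s = 11.930 Mbps.
Audio total: 192 + 320 + 192 = 704 kbps = 0.704 Mbps.
Video: 11.930 − 0.704 = 11.226 Mbps.

11.23 Mbps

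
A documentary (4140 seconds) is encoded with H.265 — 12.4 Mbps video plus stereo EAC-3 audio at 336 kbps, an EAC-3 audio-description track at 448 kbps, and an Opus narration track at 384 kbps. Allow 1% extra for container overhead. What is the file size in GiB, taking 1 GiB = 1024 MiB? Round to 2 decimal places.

Audio total: 336 + 448 + 384 = 1168 kbps = 1.168 Mbps.
Total bitrate: 12.4 + 1.168 = 13.568 Mbps.
Stream data: 13.568 Mbps × 4140 s = 56171.5 Mb.
With 1% container overhead: ×1.01.
56,733 Mb = 7,091,654,400 bytes ÷ 1,073,741,824 = 6.605 GiB.

6.60 GiB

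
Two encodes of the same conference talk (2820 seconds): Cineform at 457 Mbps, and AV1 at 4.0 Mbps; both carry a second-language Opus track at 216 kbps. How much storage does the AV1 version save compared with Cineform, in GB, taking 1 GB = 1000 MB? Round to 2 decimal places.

159.68 GB

Audio: 216 kbps = 0.216 Mbps.
Cineform: 457.216 Mbps × 2820 s = 1289349.1 Mb = 161.169 GB.
AV1: 4.216 Mbps × 2820 s = 11889.1 Mb = 1.486 GB.
Saving: 161.169 − 1.486 = 159.683 GB.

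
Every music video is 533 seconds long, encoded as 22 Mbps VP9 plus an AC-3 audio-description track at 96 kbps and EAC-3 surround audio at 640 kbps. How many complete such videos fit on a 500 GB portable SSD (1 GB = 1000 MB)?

Audio total: 96 + 640 = 736 kbps = 0.736 Mbps.
Total bitrate: 22.736 Mbps.
Per item: 22.736 Mbps × 533 s = 12,118 Mb = 1,515 MB.
Capacity: 500 GB = 4,000,000 Mb; 330.08 items → 330 complete.

330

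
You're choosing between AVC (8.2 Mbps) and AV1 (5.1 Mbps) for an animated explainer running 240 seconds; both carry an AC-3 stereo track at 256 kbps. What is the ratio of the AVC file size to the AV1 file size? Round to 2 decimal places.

Audio: 256 kbps = 0.256 Mbps.
AVC: 8.456 Mbps × 240 s = 2029.4 Mb = 253.680 MB.
AV1: 5.356 Mbps × 240 s = 1285.4 Mb = 160.680 MB.
Ratio: 253.680 / 160.680 = 1.579.

1.58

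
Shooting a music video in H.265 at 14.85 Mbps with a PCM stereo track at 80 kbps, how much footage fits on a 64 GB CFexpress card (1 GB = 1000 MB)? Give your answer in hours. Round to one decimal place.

Audio: 80 kbps = 0.080 Mbps.
Total bitrate: 14.85 + 0.080 = 14.930 Mbps.
Capacity: 64 GB = 512,000 Mb.
Recording time: 512,000 / 14.930 = 34,293 s ≈ 9.53 hours.

9.5 hours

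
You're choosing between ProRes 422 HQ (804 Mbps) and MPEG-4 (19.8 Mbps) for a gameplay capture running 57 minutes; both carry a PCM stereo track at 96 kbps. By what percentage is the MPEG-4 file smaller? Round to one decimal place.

57 min = 3420 s
Audio: 96 kbps = 0.096 Mbps.
ProRes 422 HQ: 804.096 Mbps × 3420 s = 2750008.3 Mb = 343.751 GB.
MPEG-4: 19.896 Mbps × 3420 s = 68044.3 Mb = 8.506 GB.
Reduction: (1 − 8.506/343.751) × 100 = 97.53%.

97.5%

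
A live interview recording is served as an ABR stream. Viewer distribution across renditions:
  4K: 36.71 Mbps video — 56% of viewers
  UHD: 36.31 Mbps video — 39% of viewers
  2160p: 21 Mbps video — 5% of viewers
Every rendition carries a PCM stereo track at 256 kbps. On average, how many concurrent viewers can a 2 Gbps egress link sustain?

55

Audio: 256 kbps = 0.256 Mbps.
Average per-viewer bitrate: 0.56×36.966 + 0.39×36.566 + 0.05×21.256 = 36.025 Mbps.
2 Gbps = 2,000 Mbps; 2,000 / 36.025 = 55.52 → 55.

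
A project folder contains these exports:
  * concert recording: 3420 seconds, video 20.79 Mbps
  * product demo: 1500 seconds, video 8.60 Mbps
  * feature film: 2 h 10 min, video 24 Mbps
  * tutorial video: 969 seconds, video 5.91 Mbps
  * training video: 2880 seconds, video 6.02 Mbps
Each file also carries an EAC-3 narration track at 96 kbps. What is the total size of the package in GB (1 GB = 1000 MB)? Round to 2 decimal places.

36.98 GB

Audio: 96 kbps = 0.096 Mbps.
concert recording: 20.886 Mbps × 3420 s = 71430.1 Mb
product demo: 8.696 Mbps × 1500 s = 13044.0 Mb
feature film: 24.096 Mbps × 7800 s = 187948.8 Mb
tutorial video: 6.006 Mbps × 969 s = 5819.8 Mb
training video: 6.116 Mbps × 2880 s = 17614.1 Mb
Total: 295856.8 Mb = 36982.1 MB.
= 36.98 GB.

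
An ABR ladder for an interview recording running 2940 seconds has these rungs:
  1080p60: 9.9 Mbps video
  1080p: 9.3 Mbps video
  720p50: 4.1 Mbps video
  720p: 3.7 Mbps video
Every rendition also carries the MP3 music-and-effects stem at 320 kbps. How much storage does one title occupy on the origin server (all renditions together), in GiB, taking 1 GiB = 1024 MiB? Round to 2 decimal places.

Audio: 320 kbps = 0.320 Mbps.
Sum of rendition bitrates: (9.9+0.320) + (9.3+0.320) + (4.1+0.320) + (3.7+0.320) = 28.280 Mbps.
× 2940 s = 83,143 Mb = 10,393 MB = 9.679 GiB.

9.68 GiB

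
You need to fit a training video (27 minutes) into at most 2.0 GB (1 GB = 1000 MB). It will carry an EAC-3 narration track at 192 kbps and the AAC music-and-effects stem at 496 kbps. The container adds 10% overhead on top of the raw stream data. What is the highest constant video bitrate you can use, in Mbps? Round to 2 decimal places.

8.29 Mbps

Budget: 2.0 GB = 16000.0 Mb.
Stream payload after overhead: 16000.0 / 1.10 = 14545.5 Mb.
27 min = 1620 s
Total bitrate budget: 14545.5 Mb / 1620 s = 8.979 Mbps.
Audio total: 192 + 496 = 688 kbps = 0.688 Mbps.
Video: 8.979 − 0.688 = 8.291 Mbps.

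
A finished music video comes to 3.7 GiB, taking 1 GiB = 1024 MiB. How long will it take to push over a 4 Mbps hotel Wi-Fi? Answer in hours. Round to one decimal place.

File: 3.7 GiB = 31782.8 Mb.
At 4 Mbps: 31782.8 / 4 = 7945.7 s ≈ 2.21 hours.

2.2 hours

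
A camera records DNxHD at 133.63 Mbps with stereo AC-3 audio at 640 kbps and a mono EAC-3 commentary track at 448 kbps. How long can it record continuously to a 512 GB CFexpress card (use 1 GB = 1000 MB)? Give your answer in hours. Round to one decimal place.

8.4 hours

Audio total: 640 + 448 = 1088 kbps = 1.088 Mbps.
Total bitrate: 133.63 + 1.088 = 134.718 Mbps.
Capacity: 512 GB = 4,096,000 Mb.
Recording time: 4,096,000 / 134.718 = 30,404 s ≈ 8.45 hours.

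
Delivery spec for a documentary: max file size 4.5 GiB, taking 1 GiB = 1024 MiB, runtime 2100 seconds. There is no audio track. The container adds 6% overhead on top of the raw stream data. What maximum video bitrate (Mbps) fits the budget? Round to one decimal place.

17.4 Mbps

Budget: 4.5 GiB = 38654.7 Mb.
Stream payload after overhead: 38654.7 / 1.06 = 36466.7 Mb.
Total bitrate budget: 36466.7 Mb / 2100 s = 17.365 Mbps.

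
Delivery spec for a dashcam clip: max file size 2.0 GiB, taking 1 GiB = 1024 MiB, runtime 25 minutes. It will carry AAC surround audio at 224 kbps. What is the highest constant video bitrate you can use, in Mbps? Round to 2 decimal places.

Budget: 2.0 GiB = 17179.9 Mb.
25 min = 1500 s
Total bitrate budget: 17179.9 Mb / 1500 s = 11.453 Mbps.
Audio: 224 kbps = 0.224 Mbps.
Video: 11.453 − 0.224 = 11.229 Mbps.

11.23 Mbps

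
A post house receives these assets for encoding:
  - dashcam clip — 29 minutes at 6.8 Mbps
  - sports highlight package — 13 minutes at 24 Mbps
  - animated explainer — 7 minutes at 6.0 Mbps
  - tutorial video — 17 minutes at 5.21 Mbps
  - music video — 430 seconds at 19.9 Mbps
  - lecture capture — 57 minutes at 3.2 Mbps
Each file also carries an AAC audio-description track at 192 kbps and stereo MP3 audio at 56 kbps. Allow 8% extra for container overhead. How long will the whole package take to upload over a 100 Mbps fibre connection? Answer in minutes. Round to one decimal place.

10.8 minutes

Audio total: 192 + 56 = 248 kbps = 0.248 Mbps.
dashcam clip: 7.048 Mbps × 1740 s × 1.08 = 13244.6 Mb
sports highlight package: 24.248 Mbps × 780 s × 1.08 = 20426.5 Mb
animated explainer: 6.248 Mbps × 420 s × 1.08 = 2834.1 Mb
tutorial video: 5.458 Mbps × 1020 s × 1.08 = 6012.5 Mb
music video: 20.148 Mbps × 430 s × 1.08 = 9356.7 Mb
lecture capture: 3.448 Mbps × 3420 s × 1.08 = 12735.5 Mb
Total: 64610.0 Mb = 8076.3 MB.
At 100 Mbps: 64610.0 / 100 = 646 s ≈ 10.8 minutes.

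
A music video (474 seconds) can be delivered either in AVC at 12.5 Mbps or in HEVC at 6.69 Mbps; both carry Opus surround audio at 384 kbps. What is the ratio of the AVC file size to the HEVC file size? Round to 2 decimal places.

Audio: 384 kbps = 0.384 Mbps.
AVC: 12.884 Mbps × 474 s = 6107.0 Mb = 0.711 GiB.
HEVC: 7.074 Mbps × 474 s = 3353.1 Mb = 0.390 GiB.
Ratio: 0.711 / 0.390 = 1.821.

1.82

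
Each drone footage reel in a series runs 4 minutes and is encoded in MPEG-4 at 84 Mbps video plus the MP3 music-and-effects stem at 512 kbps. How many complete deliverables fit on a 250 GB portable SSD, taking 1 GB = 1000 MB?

4 min = 240 s
Audio: 512 kbps = 0.512 Mbps.
Total bitrate: 84.512 Mbps.
Per item: 84.512 Mbps × 240 s = 20,283 Mb = 2,535 MB.
Capacity: 250 GB = 2,000,000 Mb; 98.61 items → 98 complete.

98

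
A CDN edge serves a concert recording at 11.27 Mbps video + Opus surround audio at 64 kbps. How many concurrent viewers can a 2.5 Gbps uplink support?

220

Audio: 64 kbps = 0.064 Mbps.
Per-viewer media rate: 11.334 Mbps.
2.5 Gbps = 2,500 Mbps; 2,500 / 11.334 = 220.58 → 220 viewers.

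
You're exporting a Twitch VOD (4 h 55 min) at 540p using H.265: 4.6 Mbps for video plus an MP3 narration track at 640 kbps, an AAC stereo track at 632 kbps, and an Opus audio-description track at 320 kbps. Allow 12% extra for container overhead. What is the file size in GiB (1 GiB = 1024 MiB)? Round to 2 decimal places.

14.29 GiB

4 h 55 min = 295 min = 17700 s
Audio total: 640 + 632 + 320 = 1592 kbps = 1.592 Mbps.
Total bitrate: 4.6 + 1.592 = 6.192 Mbps.
Stream data: 6.192 Mbps × 17700 s = 109598.4 Mb.
With 12% container overhead: ×1.12.
122,750 Mb = 15,343,776,000 bytes ÷ 1,073,741,824 = 14.29 GiB.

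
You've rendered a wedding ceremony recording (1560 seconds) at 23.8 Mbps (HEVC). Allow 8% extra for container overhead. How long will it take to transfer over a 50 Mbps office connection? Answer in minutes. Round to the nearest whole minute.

13 minutes

File: 23.800 Mbps × 1560 s = 37128.0 Mb.
With 8% container overhead: ×1.08. → 40098.2 Mb.
At 50 Mbps: 40098.2 / 50 = 802.0 s ≈ 13.4 minutes.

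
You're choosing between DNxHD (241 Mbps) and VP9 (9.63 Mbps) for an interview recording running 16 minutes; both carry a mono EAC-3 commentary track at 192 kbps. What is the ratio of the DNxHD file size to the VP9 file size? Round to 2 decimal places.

24.56

16 min = 960 s
Audio: 192 kbps = 0.192 Mbps.
DNxHD: 241.192 Mbps × 960 s = 231544.3 Mb = 28.943 GB.
VP9: 9.822 Mbps × 960 s = 9429.1 Mb = 1.179 GB.
Ratio: 28.943 / 1.179 = 24.556.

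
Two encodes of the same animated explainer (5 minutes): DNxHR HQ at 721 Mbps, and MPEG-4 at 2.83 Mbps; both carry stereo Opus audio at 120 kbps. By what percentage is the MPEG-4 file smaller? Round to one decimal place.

99.6%

5 min = 300 s
Audio: 120 kbps = 0.120 Mbps.
DNxHR HQ: 721.120 Mbps × 300 s = 216336.0 Mb = 27.042 GB.
MPEG-4: 2.950 Mbps × 300 s = 885.0 Mb = 0.111 GB.
Reduction: (1 − 0.111/27.042) × 100 = 99.59%.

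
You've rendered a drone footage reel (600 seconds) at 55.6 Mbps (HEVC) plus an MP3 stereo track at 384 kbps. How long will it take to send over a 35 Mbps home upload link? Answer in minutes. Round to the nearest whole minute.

16 minutes

Audio: 384 kbps = 0.384 Mbps.
Total bitrate: 55.984 Mbps.
File: 55.984 Mbps × 600 s = 33590.4 Mb.
At 35 Mbps: 33590.4 / 35 = 959.7 s ≈ 16 minutes.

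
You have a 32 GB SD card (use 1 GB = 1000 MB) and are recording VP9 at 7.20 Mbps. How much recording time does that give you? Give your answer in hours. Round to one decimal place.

9.9 hours

Capacity: 32 GB = 256,000 Mb.
Recording time: 256,000 / 7.200 = 35,556 s ≈ 9.88 hours.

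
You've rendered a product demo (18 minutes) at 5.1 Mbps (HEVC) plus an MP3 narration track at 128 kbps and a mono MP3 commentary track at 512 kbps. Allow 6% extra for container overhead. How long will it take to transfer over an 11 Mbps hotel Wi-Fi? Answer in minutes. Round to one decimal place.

18 min = 1080 s
Audio total: 128 + 512 = 640 kbps = 0.640 Mbps.
Total bitrate: 5.740 Mbps.
File: 5.740 Mbps × 1080 s = 6199.2 Mb.
With 6% container overhead: ×1.06. → 6571.2 Mb.
At 11 Mbps: 6571.2 / 11 = 597.4 s ≈ 9.96 minutes.

10.0 minutes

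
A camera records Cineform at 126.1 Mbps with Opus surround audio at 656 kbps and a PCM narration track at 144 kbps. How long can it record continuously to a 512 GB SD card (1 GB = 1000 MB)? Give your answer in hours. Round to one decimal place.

9.0 hours

Audio total: 656 + 144 = 800 kbps = 0.800 Mbps.
Total bitrate: 126.1 + 0.800 = 126.900 Mbps.
Capacity: 512 GB = 4,096,000 Mb.
Recording time: 4,096,000 / 126.900 = 32,277 s ≈ 8.97 hours.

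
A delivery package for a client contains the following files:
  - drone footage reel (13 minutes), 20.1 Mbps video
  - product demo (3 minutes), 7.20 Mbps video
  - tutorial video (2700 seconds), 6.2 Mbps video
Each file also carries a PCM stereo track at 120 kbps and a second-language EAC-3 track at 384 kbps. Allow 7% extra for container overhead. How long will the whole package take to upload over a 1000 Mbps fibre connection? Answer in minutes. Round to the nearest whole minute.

Audio total: 120 + 384 = 504 kbps = 0.504 Mbps.
drone footage reel: 20.604 Mbps × 780 s × 1.07 = 17196.1 Mb
product demo: 7.704 Mbps × 180 s × 1.07 = 1483.8 Mb
tutorial video: 6.704 Mbps × 2700 s × 1.07 = 19367.9 Mb
Total: 38047.7 Mb = 4756.0 MB.
At 1000 Mbps: 38047.7 / 1000 = 38 s ≈ 0.634 minutes.

1 minutes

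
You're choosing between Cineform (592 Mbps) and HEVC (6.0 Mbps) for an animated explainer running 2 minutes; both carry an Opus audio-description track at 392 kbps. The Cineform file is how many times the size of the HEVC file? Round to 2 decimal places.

92.68

2 min = 120 s
Audio: 392 kbps = 0.392 Mbps.
Cineform: 592.392 Mbps × 120 s = 71087.0 Mb = 8.886 GB.
HEVC: 6.392 Mbps × 120 s = 767.0 Mb = 0.096 GB.
Ratio: 8.886 / 0.096 = 92.677.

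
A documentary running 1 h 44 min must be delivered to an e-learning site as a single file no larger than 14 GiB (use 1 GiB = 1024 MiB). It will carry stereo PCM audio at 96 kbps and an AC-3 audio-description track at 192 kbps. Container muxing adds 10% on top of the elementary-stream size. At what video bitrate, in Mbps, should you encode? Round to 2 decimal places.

Budget: 14 GiB = 120259.1 Mb.
Stream payload after overhead: 120259.1 / 1.10 = 109326.4 Mb.
1 h 44 min = 104 min = 6240 s
Total bitrate budget: 109326.4 Mb / 6240 s = 17.520 Mbps.
Audio total: 96 + 192 = 288 kbps = 0.288 Mbps.
Video: 17.520 − 0.288 = 17.232 Mbps.

17.23 Mbps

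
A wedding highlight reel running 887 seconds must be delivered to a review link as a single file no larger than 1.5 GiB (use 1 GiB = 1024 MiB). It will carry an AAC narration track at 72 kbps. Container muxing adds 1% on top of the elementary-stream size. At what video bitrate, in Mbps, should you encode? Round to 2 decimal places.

14.31 Mbps

Budget: 1.5 GiB = 12884.9 Mb.
Stream payload after overhead: 12884.9 / 1.01 = 12757.3 Mb.
Total bitrate budget: 12757.3 Mb / 887 s = 14.383 Mbps.
Audio: 72 kbps = 0.072 Mbps.
Video: 14.383 − 0.072 = 14.311 Mbps.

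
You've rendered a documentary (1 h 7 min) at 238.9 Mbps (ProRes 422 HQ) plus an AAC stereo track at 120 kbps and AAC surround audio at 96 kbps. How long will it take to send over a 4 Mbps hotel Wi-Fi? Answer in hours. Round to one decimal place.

66.8 hours

1 h 7 min = 67 min = 4020 s
Audio total: 120 + 96 = 216 kbps = 0.216 Mbps.
Total bitrate: 239.116 Mbps.
File: 239.116 Mbps × 4020 s = 961246.3 Mb.
At 4 Mbps: 961246.3 / 4 = 240311.6 s ≈ 66.8 hours.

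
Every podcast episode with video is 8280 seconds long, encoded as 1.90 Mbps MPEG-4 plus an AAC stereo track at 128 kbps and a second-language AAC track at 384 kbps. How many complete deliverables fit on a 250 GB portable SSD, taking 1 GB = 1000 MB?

Audio total: 128 + 384 = 512 kbps = 0.512 Mbps.
Total bitrate: 2.412 Mbps.
Per item: 2.412 Mbps × 8280 s = 19,971 Mb = 2,496 MB.
Capacity: 250 GB = 2,000,000 Mb; 100.14 items → 100 complete.

100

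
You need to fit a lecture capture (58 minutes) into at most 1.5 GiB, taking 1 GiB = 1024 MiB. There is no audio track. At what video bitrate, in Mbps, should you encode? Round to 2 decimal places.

3.70 Mbps

Budget: 1.5 GiB = 12884.9 Mb.
58 min = 3480 s
Total bitrate budget: 12884.9 Mb / 3480 s = 3.703 Mbps.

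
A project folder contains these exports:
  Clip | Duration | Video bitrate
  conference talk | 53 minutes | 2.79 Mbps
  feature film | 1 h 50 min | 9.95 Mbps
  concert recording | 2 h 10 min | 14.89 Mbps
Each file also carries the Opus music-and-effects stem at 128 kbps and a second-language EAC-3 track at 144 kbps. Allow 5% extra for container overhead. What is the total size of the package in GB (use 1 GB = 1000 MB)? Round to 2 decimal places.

25.65 GB

Audio total: 128 + 144 = 272 kbps = 0.272 Mbps.
conference talk: 3.062 Mbps × 3180 s × 1.05 = 10224.0 Mb
feature film: 10.222 Mbps × 6600 s × 1.05 = 70838.5 Mb
concert recording: 15.162 Mbps × 7800 s × 1.05 = 124176.8 Mb
Total: 205239.3 Mb = 25654.9 MB.
= 25.65 GB.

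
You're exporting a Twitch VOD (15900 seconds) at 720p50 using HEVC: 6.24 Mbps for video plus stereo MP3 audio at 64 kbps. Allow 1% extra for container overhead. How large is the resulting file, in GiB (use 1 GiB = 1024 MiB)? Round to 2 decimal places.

Audio: 64 kbps = 0.064 Mbps.
Total bitrate: 6.24 + 0.064 = 6.304 Mbps.
Stream data: 6.304 Mbps × 15900 s = 100233.6 Mb.
With 1% container overhead: ×1.01.
101,236 Mb = 12,654,492,000 bytes ÷ 1,073,741,824 = 11.79 GiB.

11.79 GiB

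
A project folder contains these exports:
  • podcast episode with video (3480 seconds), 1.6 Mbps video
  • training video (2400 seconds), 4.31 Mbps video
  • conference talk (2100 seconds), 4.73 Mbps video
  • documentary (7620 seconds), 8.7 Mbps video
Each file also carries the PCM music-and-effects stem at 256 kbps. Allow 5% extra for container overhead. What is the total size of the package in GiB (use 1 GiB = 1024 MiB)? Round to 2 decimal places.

11.75 GiB

Audio: 256 kbps = 0.256 Mbps.
podcast episode with video: 1.856 Mbps × 3480 s × 1.05 = 6781.8 Mb
training video: 4.566 Mbps × 2400 s × 1.05 = 11506.3 Mb
conference talk: 4.986 Mbps × 2100 s × 1.05 = 10994.1 Mb
documentary: 8.956 Mbps × 7620 s × 1.05 = 71657.0 Mb
Total: 100939.2 Mb = 12617.4 MB.
= 11.75 GiB.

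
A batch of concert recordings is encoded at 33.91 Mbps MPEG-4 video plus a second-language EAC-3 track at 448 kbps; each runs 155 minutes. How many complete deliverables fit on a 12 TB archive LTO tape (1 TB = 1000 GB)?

300

155 min = 9300 s
Audio: 448 kbps = 0.448 Mbps.
Total bitrate: 34.358 Mbps.
Per item: 34.358 Mbps × 9300 s = 319,529 Mb = 39,941 MB.
Capacity: 12 TB = 96,000,000 Mb; 300.44 items → 300 complete.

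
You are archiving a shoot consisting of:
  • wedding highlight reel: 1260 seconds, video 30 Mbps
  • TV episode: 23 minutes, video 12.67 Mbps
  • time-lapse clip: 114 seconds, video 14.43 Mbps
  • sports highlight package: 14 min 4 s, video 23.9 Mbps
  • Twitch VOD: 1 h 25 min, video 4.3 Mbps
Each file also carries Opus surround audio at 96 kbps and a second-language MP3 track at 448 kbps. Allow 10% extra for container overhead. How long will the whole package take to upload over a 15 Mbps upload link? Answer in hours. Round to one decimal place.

2.1 hours

Audio total: 96 + 448 = 544 kbps = 0.544 Mbps.
wedding highlight reel: 30.544 Mbps × 1260 s × 1.10 = 42334.0 Mb
TV episode: 13.214 Mbps × 1380 s × 1.10 = 20058.9 Mb
time-lapse clip: 14.974 Mbps × 114 s × 1.10 = 1877.7 Mb
sports highlight package: 24.444 Mbps × 844 s × 1.10 = 22693.8 Mb
Twitch VOD: 4.844 Mbps × 5100 s × 1.10 = 27174.8 Mb
Total: 114139.2 Mb = 14267.4 MB.
At 15 Mbps: 114139.2 / 15 = 7609 s ≈ 2.11 hours.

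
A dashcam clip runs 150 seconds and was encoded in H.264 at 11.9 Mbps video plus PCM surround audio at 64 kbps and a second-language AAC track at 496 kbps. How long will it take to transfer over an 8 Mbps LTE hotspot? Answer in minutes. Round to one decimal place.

Audio total: 64 + 496 = 560 kbps = 0.560 Mbps.
Total bitrate: 12.460 Mbps.
File: 12.460 Mbps × 150 s = 1869.0 Mb.
At 8 Mbps: 1869.0 / 8 = 233.6 s ≈ 3.89 minutes.

3.9 minutes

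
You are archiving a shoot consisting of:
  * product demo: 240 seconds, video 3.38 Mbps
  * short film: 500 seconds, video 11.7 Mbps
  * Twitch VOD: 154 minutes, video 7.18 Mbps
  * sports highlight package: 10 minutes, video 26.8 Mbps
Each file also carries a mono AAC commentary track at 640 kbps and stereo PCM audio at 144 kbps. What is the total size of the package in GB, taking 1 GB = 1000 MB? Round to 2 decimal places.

Audio total: 640 + 144 = 784 kbps = 0.784 Mbps.
product demo: 4.164 Mbps × 240 s = 999.4 Mb
short film: 12.484 Mbps × 500 s = 6242.0 Mb
Twitch VOD: 7.964 Mbps × 9240 s = 73587.4 Mb
sports highlight package: 27.584 Mbps × 600 s = 16550.4 Mb
Total: 97379.1 Mb = 12172.4 MB.
= 12.17 GB.

12.17 GB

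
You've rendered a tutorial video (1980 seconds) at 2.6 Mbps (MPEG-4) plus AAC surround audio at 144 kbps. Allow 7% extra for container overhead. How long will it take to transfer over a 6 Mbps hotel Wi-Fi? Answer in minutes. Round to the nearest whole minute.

Audio: 144 kbps = 0.144 Mbps.
Total bitrate: 2.744 Mbps.
File: 2.744 Mbps × 1980 s = 5433.1 Mb.
With 7% container overhead: ×1.07. → 5813.4 Mb.
At 6 Mbps: 5813.4 / 6 = 968.9 s ≈ 16.1 minutes.

16 minutes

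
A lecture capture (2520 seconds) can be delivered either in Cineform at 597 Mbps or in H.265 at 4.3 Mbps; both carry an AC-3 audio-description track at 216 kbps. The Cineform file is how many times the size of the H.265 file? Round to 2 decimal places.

Audio: 216 kbps = 0.216 Mbps.
Cineform: 597.216 Mbps × 2520 s = 1504984.3 Mb = 188.123 GB.
H.265: 4.516 Mbps × 2520 s = 11380.3 Mb = 1.423 GB.
Ratio: 188.123 / 1.423 = 132.244.

132.24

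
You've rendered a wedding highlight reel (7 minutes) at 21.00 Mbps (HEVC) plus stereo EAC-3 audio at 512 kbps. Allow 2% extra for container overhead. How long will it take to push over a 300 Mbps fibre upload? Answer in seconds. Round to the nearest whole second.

31 seconds

7 min = 420 s
Audio: 512 kbps = 0.512 Mbps.
Total bitrate: 21.512 Mbps.
File: 21.512 Mbps × 420 s = 9035.0 Mb.
With 2% container overhead: ×1.02. → 9215.7 Mb.
At 300 Mbps: 9215.7 / 300 = 30.7 s ≈ 30.7 seconds.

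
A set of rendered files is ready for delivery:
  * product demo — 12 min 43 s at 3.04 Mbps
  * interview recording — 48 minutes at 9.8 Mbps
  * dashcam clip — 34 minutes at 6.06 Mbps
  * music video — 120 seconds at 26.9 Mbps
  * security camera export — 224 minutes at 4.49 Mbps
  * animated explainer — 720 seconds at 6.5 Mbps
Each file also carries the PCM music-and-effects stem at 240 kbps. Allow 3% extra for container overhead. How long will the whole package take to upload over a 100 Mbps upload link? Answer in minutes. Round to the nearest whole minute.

20 minutes

Audio: 240 kbps = 0.240 Mbps.
product demo: 3.280 Mbps × 763 s × 1.03 = 2577.7 Mb
interview recording: 10.040 Mbps × 2880 s × 1.03 = 29782.7 Mb
dashcam clip: 6.300 Mbps × 2040 s × 1.03 = 13237.6 Mb
music video: 27.140 Mbps × 120 s × 1.03 = 3354.5 Mb
security camera export: 4.730 Mbps × 13440 s × 1.03 = 65478.3 Mb
animated explainer: 6.740 Mbps × 720 s × 1.03 = 4998.4 Mb
Total: 119429.2 Mb = 14928.6 MB.
At 100 Mbps: 119429.2 / 100 = 1194 s ≈ 19.9 minutes.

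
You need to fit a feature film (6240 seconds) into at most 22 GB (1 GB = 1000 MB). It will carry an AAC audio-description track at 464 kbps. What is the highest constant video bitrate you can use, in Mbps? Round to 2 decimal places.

Budget: 22 GB = 176000.0 Mb.
Total bitrate budget: 176000.0 Mb / 6240 s = 28.205 Mbps.
Audio: 464 kbps = 0.464 Mbps.
Video: 28.205 − 0.464 = 27.741 Mbps.

27.74 Mbps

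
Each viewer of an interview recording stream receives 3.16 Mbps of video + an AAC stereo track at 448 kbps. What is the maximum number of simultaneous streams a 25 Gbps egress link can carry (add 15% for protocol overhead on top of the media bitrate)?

Audio: 448 kbps = 0.448 Mbps.
Per-viewer media rate: 3.608 Mbps.
On the wire with 15% overhead: 4.149 Mbps.
25 Gbps = 25,000 Mbps; 25,000 / 4.149 = 6025.26 → 6025 viewers.

6025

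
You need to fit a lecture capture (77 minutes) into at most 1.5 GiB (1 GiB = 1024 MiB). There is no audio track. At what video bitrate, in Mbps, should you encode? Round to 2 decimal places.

2.79 Mbps

Budget: 1.5 GiB = 12884.9 Mb.
77 min = 4620 s
Total bitrate budget: 12884.9 Mb / 4620 s = 2.789 Mbps.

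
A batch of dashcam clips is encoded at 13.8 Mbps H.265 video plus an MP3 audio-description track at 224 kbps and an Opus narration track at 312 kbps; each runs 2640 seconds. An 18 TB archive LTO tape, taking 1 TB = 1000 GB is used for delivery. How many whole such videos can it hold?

3804

Audio total: 224 + 312 = 536 kbps = 0.536 Mbps.
Total bitrate: 14.336 Mbps.
Per item: 14.336 Mbps × 2640 s = 37,847 Mb = 4,731 MB.
Capacity: 18 TB = 144,000,000 Mb; 3804.79 items → 3804 complete.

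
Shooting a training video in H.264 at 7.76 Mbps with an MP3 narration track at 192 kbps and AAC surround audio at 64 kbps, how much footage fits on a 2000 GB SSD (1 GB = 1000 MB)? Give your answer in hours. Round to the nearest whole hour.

Audio total: 192 + 64 = 256 kbps = 0.256 Mbps.
Total bitrate: 7.76 + 0.256 = 8.016 Mbps.
Capacity: 2000 GB = 16,000,000 Mb.
Recording time: 16,000,000 / 8.016 = 1,996,008 s ≈ 554 hours.

554 hours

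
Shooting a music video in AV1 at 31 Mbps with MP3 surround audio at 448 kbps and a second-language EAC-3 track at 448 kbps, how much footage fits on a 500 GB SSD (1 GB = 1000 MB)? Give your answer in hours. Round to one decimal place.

Audio total: 448 + 448 = 896 kbps = 0.896 Mbps.
Total bitrate: 31 + 0.896 = 31.896 Mbps.
Capacity: 500 GB = 4,000,000 Mb.
Recording time: 4,000,000 / 31.896 = 125,408 s ≈ 34.8 hours.

34.8 hours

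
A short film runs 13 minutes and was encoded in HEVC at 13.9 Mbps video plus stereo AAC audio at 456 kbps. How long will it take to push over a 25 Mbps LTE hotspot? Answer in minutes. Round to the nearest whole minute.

13 min = 780 s
Audio: 456 kbps = 0.456 Mbps.
Total bitrate: 14.356 Mbps.
File: 14.356 Mbps × 780 s = 11197.7 Mb.
At 25 Mbps: 11197.7 / 25 = 447.9 s ≈ 7.47 minutes.

7 minutes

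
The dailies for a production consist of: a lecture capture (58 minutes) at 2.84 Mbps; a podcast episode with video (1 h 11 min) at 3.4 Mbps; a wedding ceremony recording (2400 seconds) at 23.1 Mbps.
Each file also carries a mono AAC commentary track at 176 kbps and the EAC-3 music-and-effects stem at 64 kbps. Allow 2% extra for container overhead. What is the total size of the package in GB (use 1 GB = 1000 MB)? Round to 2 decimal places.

10.49 GB

Audio total: 176 + 64 = 240 kbps = 0.240 Mbps.
lecture capture: 3.080 Mbps × 3480 s × 1.02 = 10932.8 Mb
podcast episode with video: 3.640 Mbps × 4260 s × 1.02 = 15816.5 Mb
wedding ceremony recording: 23.340 Mbps × 2400 s × 1.02 = 57136.3 Mb
Total: 83885.6 Mb = 10485.7 MB.
= 10.49 GB.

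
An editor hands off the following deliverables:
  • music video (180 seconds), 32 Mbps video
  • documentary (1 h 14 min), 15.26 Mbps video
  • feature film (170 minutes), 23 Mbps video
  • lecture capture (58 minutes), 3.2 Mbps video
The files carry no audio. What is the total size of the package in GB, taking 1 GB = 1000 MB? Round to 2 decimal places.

music video: 32.000 Mbps × 180 s = 5760.0 Mb
documentary: 15.260 Mbps × 4440 s = 67754.4 Mb
feature film: 23.000 Mbps × 10200 s = 234600.0 Mb
lecture capture: 3.200 Mbps × 3480 s = 11136.0 Mb
Total: 319250.4 Mb = 39906.3 MB.
= 39.91 GB.

39.91 GB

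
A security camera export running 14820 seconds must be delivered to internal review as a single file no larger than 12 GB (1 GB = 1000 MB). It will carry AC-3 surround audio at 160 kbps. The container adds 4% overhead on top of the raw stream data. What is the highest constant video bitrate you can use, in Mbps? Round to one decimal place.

6.1 Mbps

Budget: 12 GB = 96000.0 Mb.
Stream payload after overhead: 96000.0 / 1.04 = 92307.7 Mb.
Total bitrate budget: 92307.7 Mb / 14820 s = 6.229 Mbps.
Audio: 160 kbps = 0.160 Mbps.
Video: 6.229 − 0.160 = 6.069 Mbps.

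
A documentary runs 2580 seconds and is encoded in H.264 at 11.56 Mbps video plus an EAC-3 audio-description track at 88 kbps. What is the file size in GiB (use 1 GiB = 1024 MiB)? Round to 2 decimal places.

3.50 GiB

Audio: 88 kbps = 0.088 Mbps.
Total bitrate: 11.56 + 0.088 = 11.648 Mbps.
Stream data: 11.648 Mbps × 2580 s = 30051.8 Mb.
30,052 Mb = 3,756,480,000 bytes ÷ 1,073,741,824 = 3.498 GiB.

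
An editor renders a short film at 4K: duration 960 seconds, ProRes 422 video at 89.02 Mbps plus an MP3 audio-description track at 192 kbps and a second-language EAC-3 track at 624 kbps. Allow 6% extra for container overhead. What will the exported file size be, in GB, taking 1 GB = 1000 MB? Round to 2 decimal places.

11.43 GB

Audio total: 192 + 624 = 816 kbps = 0.816 Mbps.
Total bitrate: 89.02 + 0.816 = 89.836 Mbps.
Stream data: 89.836 Mbps × 960 s = 86242.6 Mb.
With 6% container overhead: ×1.06.
91,417 Mb ÷ 8 = 11,427 MB → 11.43 GB.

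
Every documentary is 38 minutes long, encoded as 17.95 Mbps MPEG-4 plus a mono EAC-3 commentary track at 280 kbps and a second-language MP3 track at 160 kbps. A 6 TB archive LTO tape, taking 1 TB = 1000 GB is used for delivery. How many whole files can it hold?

38 min = 2280 s
Audio total: 280 + 160 = 440 kbps = 0.440 Mbps.
Total bitrate: 18.390 Mbps.
Per item: 18.390 Mbps × 2280 s = 41,929 Mb = 5,241 MB.
Capacity: 6 TB = 48,000,000 Mb; 1144.79 items → 1144 complete.

1144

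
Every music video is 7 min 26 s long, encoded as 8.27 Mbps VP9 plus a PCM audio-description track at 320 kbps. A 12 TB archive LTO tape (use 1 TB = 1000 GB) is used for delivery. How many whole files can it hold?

7 min 26 s = 446 s
Audio: 320 kbps = 0.320 Mbps.
Total bitrate: 8.590 Mbps.
Per item: 8.590 Mbps × 446 s = 3,831 Mb = 478.9 MB.
Capacity: 12 TB = 96,000,000 Mb; 25057.82 items → 25057 complete.

25057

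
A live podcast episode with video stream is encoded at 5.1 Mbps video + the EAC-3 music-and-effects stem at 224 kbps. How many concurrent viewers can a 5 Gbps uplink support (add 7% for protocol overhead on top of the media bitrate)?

877

Audio: 224 kbps = 0.224 Mbps.
Per-viewer media rate: 5.324 Mbps.
On the wire with 7% overhead: 5.697 Mbps.
5 Gbps = 5,000 Mbps; 5,000 / 5.697 = 877.70 → 877 viewers.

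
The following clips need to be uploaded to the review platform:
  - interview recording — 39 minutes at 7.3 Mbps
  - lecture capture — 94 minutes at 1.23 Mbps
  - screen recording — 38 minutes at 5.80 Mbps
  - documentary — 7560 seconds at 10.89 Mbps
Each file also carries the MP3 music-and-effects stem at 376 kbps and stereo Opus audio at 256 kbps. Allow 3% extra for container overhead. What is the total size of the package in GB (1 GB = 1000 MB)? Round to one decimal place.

16.8 GB

Audio total: 376 + 256 = 632 kbps = 0.632 Mbps.
interview recording: 7.932 Mbps × 2340 s × 1.03 = 19117.7 Mb
lecture capture: 1.862 Mbps × 5640 s × 1.03 = 10816.7 Mb
screen recording: 6.432 Mbps × 2280 s × 1.03 = 15104.9 Mb
documentary: 11.522 Mbps × 7560 s × 1.03 = 89719.5 Mb
Total: 134758.9 Mb = 16844.9 MB.
= 16.84 GB.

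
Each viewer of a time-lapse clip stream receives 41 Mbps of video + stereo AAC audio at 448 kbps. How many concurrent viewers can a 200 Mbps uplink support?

Audio: 448 kbps = 0.448 Mbps.
Per-viewer media rate: 41.448 Mbps.
200 Mbps = 200.0 Mbps; 200.0 / 41.448 = 4.83 → 4 viewers.

4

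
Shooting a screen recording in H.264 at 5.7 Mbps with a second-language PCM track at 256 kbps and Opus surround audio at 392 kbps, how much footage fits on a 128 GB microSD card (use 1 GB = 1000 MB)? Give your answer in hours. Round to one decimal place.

44.8 hours

Audio total: 256 + 392 = 648 kbps = 0.648 Mbps.
Total bitrate: 5.7 + 0.648 = 6.348 Mbps.
Capacity: 128 GB = 1,024,000 Mb.
Recording time: 1,024,000 / 6.348 = 161,311 s ≈ 44.8 hours.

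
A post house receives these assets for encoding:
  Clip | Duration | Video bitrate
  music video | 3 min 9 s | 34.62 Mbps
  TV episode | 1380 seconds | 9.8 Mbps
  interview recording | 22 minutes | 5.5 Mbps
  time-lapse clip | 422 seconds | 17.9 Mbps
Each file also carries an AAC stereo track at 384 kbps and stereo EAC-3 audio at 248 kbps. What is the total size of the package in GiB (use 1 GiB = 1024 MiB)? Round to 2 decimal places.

4.30 GiB

Audio total: 384 + 248 = 632 kbps = 0.632 Mbps.
music video: 35.252 Mbps × 189 s = 6662.6 Mb
TV episode: 10.432 Mbps × 1380 s = 14396.2 Mb
interview recording: 6.132 Mbps × 1320 s = 8094.2 Mb
time-lapse clip: 18.532 Mbps × 422 s = 7820.5 Mb
Total: 36973.5 Mb = 4621.7 MB.
= 4.304 GiB.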